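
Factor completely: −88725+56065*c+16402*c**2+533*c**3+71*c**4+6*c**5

(6*c−7)*(c+15)*(c+5)*(c**2−7*c+169)

Among the possible rational roots, c = −5 is a root, so (c+5) is a factor; dividing leaves 6*c**4+41*c**3+328*c**2+14762*c−17745.
Continuing, c = −15 is a root, so (c+15) divides it; the quotient is 6*c**3−49*c**2+1063*c−1183.
Then c = 7/6 is a root, so (6*c−7) divides it; the quotient is c**2−7*c+169.
The quadratic c**2−7*c+169 has discriminant −627 < 0 and is irreducible over ℤ.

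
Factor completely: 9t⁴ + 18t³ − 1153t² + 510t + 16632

Trying the rational-root candidates, t = 14/3 is a root, giving the factor (3t − 14) and quotient 3t³ + 20t² − 291t − 1188.
Continuing, t = 9 is a root, so (t − 9) divides it; the quotient is 3t² + 47t + 132.
The remaining quadratic factors as (3t + 11)(t + 12).

(3t + 11)(3t − 14)(t + 12)(t − 9)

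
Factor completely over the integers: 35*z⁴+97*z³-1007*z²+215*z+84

By the rational root theorem, z = 4 is a root, so (z-4) is a factor; dividing leaves 35*z³+237*z²-59*z-21.
Next, z = -7 is a root, so (z+7) is a factor; dividing leaves 35*z²-8*z-3.
The remaining quadratic factors as (5*z+1)(7*z-3).

(5*z+1)*(7*z-3)*(z+7)*(z-4)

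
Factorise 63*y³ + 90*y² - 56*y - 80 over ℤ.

Group as (63*y³ - 56*y) + (90*y² - 80) = 7*y*(9*y² - 8) + 10*(9*y² - 8).
Both groups share the factor (9*y² - 8).

(7*y + 10)*(9*y² - 8)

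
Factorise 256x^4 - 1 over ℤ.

Difference of squares twice: with A = 4x and B = 1, A⁴ − B⁴ = (A² − B²)(A² + B²), and A² − B² factors again.

(4x + 1)(4x - 1)(16x^2 + 1)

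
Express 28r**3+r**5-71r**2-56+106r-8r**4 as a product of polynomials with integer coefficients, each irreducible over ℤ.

Among the possible rational roots, r = 1 is a root, giving the factor (r-1) and quotient r**4-7r**3+21r**2-50r+56.
Continuing, r = 2 is a root, giving the factor (r-2) and quotient r**3-5r**2+11r-28.
Next, r = 4 is a root, giving the factor (r-4) and quotient r**2-r+7.
The quadratic r**2-r+7 has discriminant -27 < 0 and is irreducible over ℤ.

(r-1)(r-2)(r-4)(r**2-r+7)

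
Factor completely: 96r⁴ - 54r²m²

Factor out 6r², leaving 16r² - 9m², which is a difference of two squares.

6r²(4r - 3m)(4r + 3m)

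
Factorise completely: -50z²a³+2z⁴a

2az²(z-5a)(z+5a)

Pull out the common factor 2z²a; z²-25a² is a difference of squares.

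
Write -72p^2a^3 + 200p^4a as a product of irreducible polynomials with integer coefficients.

Pull out the common factor 8p^2a; 25p^2 - 9a^2 is a difference of squares.

8ap^2(5p - 3a)(5p + 3a)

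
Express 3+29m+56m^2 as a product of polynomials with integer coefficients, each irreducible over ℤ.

(7m+1)(8m+3)

Need a pair with product 56·3 = 168 and sum 29: that's 21 and 8.
Split the middle term: 56m^2+21m + 8m+3 = 7m(8m+3) + (8m+3).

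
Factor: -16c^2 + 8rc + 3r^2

Group: 3r(r + 4c) - 4c(r + 4c); both groups contain (r + 4c).

(3r - 4c)(r + 4c)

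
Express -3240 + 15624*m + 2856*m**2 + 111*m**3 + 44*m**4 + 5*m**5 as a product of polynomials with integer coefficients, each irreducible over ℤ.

(5*m - 1)*(m + 6)*(m + 9)*(m**2 - 6*m + 60)

Trying the rational-root candidates, m = -9 is a root, giving the factor (m + 9) and quotient 5*m**4 - m**3 + 120*m**2 + 1776*m - 360.
Then m = 1/5 is a root, giving the factor (5*m - 1) and quotient m**3 + 24*m + 360.
Then m = -6 is a root, so (m + 6) divides it; the quotient is m**2 - 6*m + 60.
The quadratic m**2 - 6*m + 60 has discriminant -204 < 0 and is irreducible over ℤ.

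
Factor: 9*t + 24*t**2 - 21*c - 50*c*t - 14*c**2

-(2*c + 8*t + 3)*(7*c - 3*t)

Group: -2*c*(7*c - 3*t) + (-8*t - 3)*(7*c - 3*t); both groups contain (7*c - 3*t).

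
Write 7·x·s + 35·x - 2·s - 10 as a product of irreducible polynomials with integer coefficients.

(7·x - 2)·(s + 5)

Group as (7·x·s + 35·x) + (-2·s - 10) = 7·x·(s + 5) - 2·(s + 5).
Both groups share the factor (s + 5).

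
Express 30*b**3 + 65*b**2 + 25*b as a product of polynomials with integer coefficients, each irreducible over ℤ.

5*b*(2*b + 1)*(3*b + 5)

Pull out the common factor 5*b, then factor the remaining trinomial.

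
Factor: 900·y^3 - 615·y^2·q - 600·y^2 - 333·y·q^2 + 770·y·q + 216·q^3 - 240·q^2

Group: 4·y·(225·y^2 + 15·y·q - 150·y - 72·q^2 + 80·q) - 3·q·(225·y^2 + 15·y·q - 150·y - 72·q^2 + 80·q); both groups contain (225·y^2 + 15·y·q - 150·y - 72·q^2 + 80·q), so (4·y - 3·q) is a factor with cofactor 225·y^2 + 15·y·q - 150·y - 72·q^2 + 80·q.
The cofactor groups again: 225·y^2 + 15·y·q - 150·y - 72·q^2 + 80·q = 15·y·(15·y - 8·q) + (9·q - 10)·(15·y - 8·q); both groups contain (15·y - 8·q), giving (15·y + 9·q - 10)·(15·y - 8·q).

(4·y - 3·q)·(15·y - 8·q)·(15·y + 9·q - 10)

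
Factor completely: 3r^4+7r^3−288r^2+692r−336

(3r−2)(r+12)(r−2)(r−7)

By the rational root theorem, r = −12 is a root, so (r+12) divides it; the quotient is 3r^3−29r^2+60r−28.
Next, r = 2 is a root, giving the factor (r−2) and quotient 3r^2−23r+14.
The remaining quadratic factors as (3r−2)(r−7).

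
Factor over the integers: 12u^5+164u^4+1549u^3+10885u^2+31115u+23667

By the rational root theorem, u = -7 is a root, so (u+7) divides it; the quotient is 12u^4+80u^3+989u^2+3962u+3381.
Next, u = -7/6 is a root, so (6u+7) is a factor; dividing leaves 2u^3+11u^2+152u+483.
Then u = -7/2 is a root, so (2u+7) divides it; the quotient is u^2+2u+69.
The quadratic u^2+2u+69 has discriminant -272 < 0 and is irreducible over ℤ.

(2u+7)(6u+7)(u+7)(u^2+2u+69)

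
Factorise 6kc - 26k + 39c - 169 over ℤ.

(2k + 13)(3c - 13)

Group as (6kc - 26k) + (39c - 169) = 2k(3c - 13) + 13(3c - 13).
Both groups share the factor (3c - 13).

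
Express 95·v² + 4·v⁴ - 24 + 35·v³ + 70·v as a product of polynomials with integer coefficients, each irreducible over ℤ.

By the rational root theorem, v = 1/4 is a root, giving the factor (4·v - 1) and quotient v³ + 9·v² + 26·v + 24.
Next, v = -2 is a root, so (v + 2) divides it; the quotient is v² + 7·v + 12.
The remaining quadratic factors as (v + 3)(v + 4).

(4·v - 1)·(v + 2)·(v + 3)·(v + 4)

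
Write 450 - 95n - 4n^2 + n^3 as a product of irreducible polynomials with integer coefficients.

Testing divisors of the constant over divisors of the leading coefficient, n = 9 is a root, so (n - 9) divides it; the quotient is n^2 + 5n - 50.
The remaining quadratic factors as (n - 5)(n + 10).

(n + 10)(n - 5)(n - 9)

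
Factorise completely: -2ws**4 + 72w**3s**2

Pull out the common factor 2ws**2; 36w**2 - s**2 is a difference of squares.

2s**2w(6w - s)(6w + s)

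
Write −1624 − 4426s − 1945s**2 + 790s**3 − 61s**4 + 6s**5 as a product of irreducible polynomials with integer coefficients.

(2s + 1)(3s − 14)(s + 1)(s**2 − 7s + 116)

Testing divisors of the constant over divisors of the leading coefficient, s = −1/2 is a root, so (2s + 1) divides it; the quotient is 3s**4 − 32s**3 + 411s**2 − 1178s − 1624.
Continuing, s = −1 is a root, so (s + 1) is a factor; dividing leaves 3s**3 − 35s**2 + 446s − 1624.
Next, s = 14/3 is a root, giving the factor (3s − 14) and quotient s**2 − 7s + 116.
The quadratic s**2 − 7s + 116 has discriminant −415 < 0 and is irreducible over ℤ.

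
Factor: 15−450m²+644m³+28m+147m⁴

(3m−1)(7m+1)(7m−3)(m+5)

Testing divisors of the constant over divisors of the leading coefficient, m = 1/3 is a root, so (3m−1) is a factor; dividing leaves 49m³+231m²−73m−15.
Next, m = −5 is a root, so (m+5) divides it; the quotient is 49m²−14m−3.
The remaining quadratic factors as (7m+1)(7m−3).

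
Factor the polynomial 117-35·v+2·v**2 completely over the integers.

Need a pair with product 2·117 = 234 and sum -35: that's -9 and -26.
Split the middle term: 2·v**2-9·v - 26·v+117 = v·(2·v-9) - 13·(2·v-9).

(2·v-9)·(v-13)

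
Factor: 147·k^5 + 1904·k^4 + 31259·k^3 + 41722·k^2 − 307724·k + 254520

Trying the rational-root candidates, k = 9/7 is a root, giving the factor (7·k − 9) and quotient 21·k^4 + 299·k^3 + 4850·k^2 + 12196·k − 28280.
Continuing, k = −14/3 is a root, giving the factor (3·k + 14) and quotient 7·k^3 + 67·k^2 + 1304·k − 2020.
Next, k = 10/7 is a root, so (7·k − 10) divides it; the quotient is k^2 + 11·k + 202.
The quadratic k^2 + 11·k + 202 has discriminant −687 < 0 and is irreducible over ℤ.

(3·k + 14)·(7·k − 10)·(7·k − 9)·(k^2 + 11·k + 202)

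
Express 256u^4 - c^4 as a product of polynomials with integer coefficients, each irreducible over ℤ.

(4u)⁴ − (c)⁴ = ((4u)² − (c)²)((4u)² + (c)²); the first factor splits again, the second (16u^2 + c^2) is irreducible.

(4u - c)(4u + c)(16u^2 + c^2)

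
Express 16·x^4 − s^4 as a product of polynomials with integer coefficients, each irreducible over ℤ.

(2·x − s)·(2·x + s)·(4·x^2 + s^2)

(2·x)⁴ − (s)⁴ = ((2·x)² − (s)²)((2·x)² + (s)²); the first factor splits again, the second (4·x^2 + s^2) is irreducible.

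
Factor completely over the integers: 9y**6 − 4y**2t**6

y**2(3y**2 − 2t**3)(3y**2 + 2t**3)

Every term has a factor of y**2; factoring it out leaves 9y**4 − 4t**6.
Recognize a difference of squares with the parts 3y**2 and 2t**3.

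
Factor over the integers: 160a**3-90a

10a(4a+3)(4a-3)

Pull out the common factor 10a; 16a**2-9 is a difference of squares.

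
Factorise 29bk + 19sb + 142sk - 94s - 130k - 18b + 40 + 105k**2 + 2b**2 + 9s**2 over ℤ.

(s + 2b + 15k - 10)(9s + b + 7k - 4)

Group: s(9s + b + 7k - 4) + (2b + 15k - 10)(9s + b + 7k - 4); both groups contain (9s + b + 7k - 4).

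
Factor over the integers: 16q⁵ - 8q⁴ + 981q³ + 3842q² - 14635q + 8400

Testing divisors of the constant over divisors of the leading coefficient, q = 3/4 is a root, giving the factor (4q - 3) and quotient 4q⁴ + q³ + 246q² + 1145q - 2800.
Continuing, q = -5 is a root, so (q + 5) divides it; the quotient is 4q³ - 19q² + 341q - 560.
Next, q = 7/4 is a root, giving the factor (4q - 7) and quotient q² - 3q + 80.
The quadratic q² - 3q + 80 has discriminant -311 < 0 and is irreducible over ℤ.

(4q - 3)(4q - 7)(q + 5)(q² - 3q + 80)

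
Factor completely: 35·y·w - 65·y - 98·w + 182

Group as (35·y·w - 65·y) + (-98·w + 182) = 5·y·(7·w - 13) - 14·(7·w - 13).
Both groups share the factor (7·w - 13).

(5·y - 14)·(7·w - 13)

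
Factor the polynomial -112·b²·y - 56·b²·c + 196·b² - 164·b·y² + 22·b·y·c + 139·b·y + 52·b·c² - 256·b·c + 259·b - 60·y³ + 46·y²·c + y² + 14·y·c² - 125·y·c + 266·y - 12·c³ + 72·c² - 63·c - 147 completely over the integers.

Group: 4·y·(-28·b² - 41·b·y + 26·b·c - 37·b - 15·y² + 19·y·c - 26·y - 6·c² + 15·c + 21) + (2·c - 7)·(-28·b² - 41·b·y + 26·b·c - 37·b - 15·y² + 19·y·c - 26·y - 6·c² + 15·c + 21); both groups contain (-28·b² - 41·b·y + 26·b·c - 37·b - 15·y² + 19·y·c - 26·y - 6·c² + 15·c + 21), so (4·y + 2·c - 7) is a factor with cofactor -28·b² - 41·b·y + 26·b·c - 37·b - 15·y² + 19·y·c - 26·y - 6·c² + 15·c + 21.
The cofactor groups again: -28·b² - 41·b·y + 26·b·c - 37·b - 15·y² + 19·y·c - 26·y - 6·c² + 15·c + 21 = -4·b·(7·b + 5·y - 3·c - 3) + (-3·y + 2·c - 7)·(7·b + 5·y - 3·c - 3); both groups contain (7·b + 5·y - 3·c - 3), giving -(4·b + 3·y - 2·c + 7)·(7·b + 5·y - 3·c - 3).

-(4·y + 2·c - 7)·(4·b + 3·y - 2·c + 7)·(7·b + 5·y - 3·c - 3)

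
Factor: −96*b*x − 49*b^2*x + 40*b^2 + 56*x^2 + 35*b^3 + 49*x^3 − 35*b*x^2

(5*b − 7*x)*(7*b + 7*x + 8)*(b − x)

Group: 7*b*(5*b^2 − 12*b*x + 7*x^2) + (7*x + 8)*(5*b^2 − 12*b*x + 7*x^2); both groups contain (5*b^2 − 12*b*x + 7*x^2), so (7*b + 7*x + 8) is a factor with cofactor 5*b^2 − 12*b*x + 7*x^2.
The cofactor groups again: 5*b^2 − 12*b*x + 7*x^2 = 5*b*(b − x) − 7*x*(b − x); both groups contain (b − x), giving (5*b − 7*x)*(b − x).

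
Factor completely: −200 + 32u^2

Every term has a factor of 8. Then 4u^2 − 25 = (2u)² − (5)².

8(2u + 5)(2u − 5)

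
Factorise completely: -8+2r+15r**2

(3r-2)(5r+4)

Need a pair with product 15·(-8) = -120 and sum 2: that's 12 and -10.
Split the middle term: 15r**2+12r - 10r-8 = 3r(5r+4) - 2(5r+4).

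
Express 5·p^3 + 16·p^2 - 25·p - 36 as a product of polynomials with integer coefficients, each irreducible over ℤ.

(5·p - 9)·(p + 1)·(p + 4)

Testing divisors of the constant over divisors of the leading coefficient, p = 9/5 is a root, giving the factor (5·p - 9) and quotient p^2 + 5·p + 4.
The remaining quadratic factors as (p + 4)(p + 1).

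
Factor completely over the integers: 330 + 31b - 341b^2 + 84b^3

Among the possible rational roots, b = 5/4 is a root, so (4b - 5) is a factor; dividing leaves 21b^2 - 59b - 66.
The remaining quadratic factors as (3b - 11)(7b + 6).

(3b - 11)(4b - 5)(7b + 6)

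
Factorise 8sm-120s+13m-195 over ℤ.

Group as (8sm-120s) + (13m-195) = 8s(m-15) + 13(m-15).
Both groups share the factor (m-15).

(8s+13)(m-15)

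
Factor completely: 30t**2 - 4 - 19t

(5t - 4)(6t + 1)

Need a pair with product 30·(-4) = -120 and sum -19: that's 5 and -24.
Split the middle term: 30t**2 + 5t - 24t - 4 = 5t(6t + 1) - 4(6t + 1).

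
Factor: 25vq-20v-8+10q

(5q-4)(5v+2)

Group as (25vq-20v) + (10q-8) = 5v(5q-4) + 2(5q-4).
Both groups share the factor (5q-4).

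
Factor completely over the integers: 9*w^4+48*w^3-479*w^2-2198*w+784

By the rational root theorem, w = 1/3 is a root, so (3*w-1) is a factor; dividing leaves 3*w^3+17*w^2-154*w-784.
Next, w = -14/3 is a root, giving the factor (3*w+14) and quotient w^2+w-56.
The remaining quadratic factors as (w-7)(w+8).

(3*w+14)*(3*w-1)*(w+8)*(w-7)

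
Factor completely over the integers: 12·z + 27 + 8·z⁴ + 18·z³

Group as (8·z⁴ + 12·z) + (18·z³ + 27) = 4·z·(2·z³ + 3) + 9·(2·z³ + 3).
Both groups share the factor (2·z³ + 3).

(4·z + 9)·(2·z³ + 3)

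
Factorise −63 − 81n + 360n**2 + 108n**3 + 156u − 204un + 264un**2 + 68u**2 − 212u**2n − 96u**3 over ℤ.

−(8u − 9n − 3)(6u + 2n + 7)(2u + 6n − 3)

Group: 8u(−12u**2 − 40un + 4u − 12n**2 − 36n + 21) + (−9n − 3)(−12u**2 − 40un + 4u − 12n**2 − 36n + 21); both groups contain (−12u**2 − 40un + 4u − 12n**2 − 36n + 21), so (8u − 9n − 3) is a factor with cofactor −12u**2 − 40un + 4u − 12n**2 − 36n + 21.
The cofactor groups again: −12u**2 − 40un + 4u − 12n**2 − 36n + 21 = −6u(2u + 6n − 3) + (−2n − 7)(2u + 6n − 3); both groups contain (2u + 6n − 3), giving −(6u + 2n + 7)(2u + 6n − 3).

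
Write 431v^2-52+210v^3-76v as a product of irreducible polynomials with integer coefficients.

(5v-2)(6v+13)(7v+2)

Trying the rational-root candidates, v = -2/7 is a root, giving the factor (7v+2) and quotient 30v^2+53v-26.
The remaining quadratic factors as (6v+13)(5v-2).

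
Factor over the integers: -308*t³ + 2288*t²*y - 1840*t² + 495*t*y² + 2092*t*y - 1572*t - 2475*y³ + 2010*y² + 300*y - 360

-(11*t - 11*y + 6)*(14*t + 15*y + 6)*(2*t - 15*y + 10)

Group: 2*t*(-154*t² - 11*t*y - 150*t + 165*y² - 24*y - 36) + (-15*y + 10)*(-154*t² - 11*t*y - 150*t + 165*y² - 24*y - 36); both groups contain (-154*t² - 11*t*y - 150*t + 165*y² - 24*y - 36), so (2*t - 15*y + 10) is a factor with cofactor -154*t² - 11*t*y - 150*t + 165*y² - 24*y - 36.
The cofactor groups again: -154*t² - 11*t*y - 150*t + 165*y² - 24*y - 36 = -11*t*(14*t + 15*y + 6) + (11*y - 6)*(14*t + 15*y + 6); both groups contain (14*t + 15*y + 6), giving -(11*t - 11*y + 6)*(14*t + 15*y + 6).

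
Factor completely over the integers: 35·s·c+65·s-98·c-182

Group as (35·s·c+65·s) + (-98·c-182) = 5·s·(7·c+13) - 14·(7·c+13).
Both groups share the factor (7·c+13).

(5·s-14)·(7·c+13)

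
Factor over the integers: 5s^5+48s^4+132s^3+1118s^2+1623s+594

(5s+3)(s+1)(s+9)(s^2−s+22)

Among the possible rational roots, s = −1 is a root, so (s+1) is a factor; dividing leaves 5s^4+43s^3+89s^2+1029s+594.
Continuing, s = −3/5 is a root, giving the factor (5s+3) and quotient s^3+8s^2+13s+198.
Continuing, s = −9 is a root, giving the factor (s+9) and quotient s^2−s+22.
The quadratic s^2−s+22 has discriminant −87 < 0 and is irreducible over ℤ.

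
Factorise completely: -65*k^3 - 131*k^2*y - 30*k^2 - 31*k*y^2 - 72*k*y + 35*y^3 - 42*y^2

-(13*k - 5*y + 6)*(5*k + 7*y)*(k + y)

Group: k*(-65*k^2 - 66*k*y - 30*k + 35*y^2 - 42*y) + y*(-65*k^2 - 66*k*y - 30*k + 35*y^2 - 42*y); both groups contain (-65*k^2 - 66*k*y - 30*k + 35*y^2 - 42*y), so (k + y) is a factor with cofactor -65*k^2 - 66*k*y - 30*k + 35*y^2 - 42*y.
The cofactor groups again: -65*k^2 - 66*k*y - 30*k + 35*y^2 - 42*y = -13*k*(5*k + 7*y) + (5*y - 6)*(5*k + 7*y); both groups contain (5*k + 7*y), giving -(13*k - 5*y + 6)*(5*k + 7*y).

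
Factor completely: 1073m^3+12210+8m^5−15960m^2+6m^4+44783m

Among the possible rational roots, m = −1/4 is a root, giving the factor (4m+1) and quotient 2m^4+m^3+268m^2−4057m+12210.
Next, m = 5 is a root, so (m−5) is a factor; dividing leaves 2m^3+11m^2+323m−2442.
Continuing, m = 11/2 is a root, so (2m−11) is a factor; dividing leaves m^2+11m+222.
The quadratic m^2+11m+222 has discriminant −767 < 0 and is irreducible over ℤ.

(2m−11)(4m+1)(m−5)(m^2+11m+222)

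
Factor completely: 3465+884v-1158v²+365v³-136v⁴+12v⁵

Trying the rational-root candidates, v = 5/2 is a root, giving the factor (2v-5) and quotient 6v⁴-53v³+50v²-454v-693.
Then v = 9 is a root, giving the factor (v-9) and quotient 6v³+v²+59v+77.
Then v = -7/6 is a root, so (6v+7) divides it; the quotient is v²-v+11.
The quadratic v²-v+11 has discriminant -43 < 0 and is irreducible over ℤ.

(2v-5)(6v+7)(v-9)(v²-v+11)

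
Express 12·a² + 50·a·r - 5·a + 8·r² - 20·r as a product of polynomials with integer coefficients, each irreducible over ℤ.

(12·a + 2·r - 5)·(a + 4·r)

Group: a·(12·a + 2·r - 5) + 4·r·(12·a + 2·r - 5); both groups contain (12·a + 2·r - 5).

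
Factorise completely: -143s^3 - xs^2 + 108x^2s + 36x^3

(x - s)(6x + 11s)(6x + 13s)

Group: x(36x^2 + 144xs + 143s^2) - s(36x^2 + 144xs + 143s^2); both groups contain (36x^2 + 144xs + 143s^2), so (x - s) is a factor with cofactor 36x^2 + 144xs + 143s^2.
The cofactor groups again: 36x^2 + 144xs + 143s^2 = 6x(6x + 13s) + 11s(6x + 13s); both groups contain (6x + 13s), giving (6x + 11s)(6x + 13s).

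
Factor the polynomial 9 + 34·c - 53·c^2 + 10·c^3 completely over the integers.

(2·c - 9)·(5·c + 1)·(c - 1)

Testing divisors of the constant over divisors of the leading coefficient, c = -1/5 is a root, giving the factor (5·c + 1) and quotient 2·c^2 - 11·c + 9.
The remaining quadratic factors as (c - 1)(2·c - 9).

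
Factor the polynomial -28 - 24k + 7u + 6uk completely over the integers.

(6k + 7)(u - 4)

Group as (6uk + 7u) + (-24k - 28) = u(6k + 7) - 4(6k + 7).
Both groups share the factor (6k + 7).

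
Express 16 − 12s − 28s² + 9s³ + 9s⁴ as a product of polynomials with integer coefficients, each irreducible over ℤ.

Among the possible rational roots, s = 4/3 is a root, so (3s − 4) divides it; the quotient is 3s³ + 7s² − 4.
Next, s = −2 is a root, giving the factor (s + 2) and quotient 3s² + s − 2.
The remaining quadratic factors as (s + 1)(3s − 2).

(3s − 2)(3s − 4)(s + 1)(s + 2)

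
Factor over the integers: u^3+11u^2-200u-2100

(u+10)(u+15)(u-14)

Testing divisors of the constant over divisors of the leading coefficient, u = -10 is a root, so (u+10) is a factor; dividing leaves u^2+u-210.
The remaining quadratic factors as (u+15)(u-14).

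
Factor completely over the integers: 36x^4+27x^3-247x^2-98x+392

(3x+7)(3x-4)(4x+7)(x-2)

Trying the rational-root candidates, x = -7/3 is a root, so (3x+7) divides it; the quotient is 12x^3-19x^2-38x+56.
Then x = -7/4 is a root, giving the factor (4x+7) and quotient 3x^2-10x+8.
The remaining quadratic factors as (3x-4)(x-2).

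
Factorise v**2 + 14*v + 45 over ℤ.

(v + 5)*(v + 9)

Two integers with product 45 and sum 14 are 5 and 9.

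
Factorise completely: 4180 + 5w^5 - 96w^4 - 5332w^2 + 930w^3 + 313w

(5w + 4)(w - 1)(w - 11)(w^2 - 8w + 95)

Among the possible rational roots, w = 11 is a root, so (w - 11) is a factor; dividing leaves 5w^4 - 41w^3 + 479w^2 - 63w - 380.
Next, w = 1 is a root, giving the factor (w - 1) and quotient 5w^3 - 36w^2 + 443w + 380.
Next, w = -4/5 is a root, giving the factor (5w + 4) and quotient w^2 - 8w + 95.
The quadratic w^2 - 8w + 95 has discriminant -316 < 0 and is irreducible over ℤ.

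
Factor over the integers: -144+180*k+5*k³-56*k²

(5*k-6)*(k-4)*(k-6)

Testing divisors of the constant over divisors of the leading coefficient, k = 6 is a root, so (k-6) divides it; the quotient is 5*k²-26*k+24.
The remaining quadratic factors as (5*k-6)(k-4).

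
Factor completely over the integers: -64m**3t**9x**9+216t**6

Pull out the common factor 8t**6, leaving -8m**3t**3x**9+27.
Recognize a difference of cubes with the parts 3 and 2mtx**3.

-8t**6(2mtx**3-3)(4m**2t**2x**6+6mtx**3+9)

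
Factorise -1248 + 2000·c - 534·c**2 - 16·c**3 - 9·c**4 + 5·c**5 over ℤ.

By the rational root theorem, c = 3 is a root, so (c - 3) is a factor; dividing leaves 5·c**4 + 6·c**3 + 2·c**2 - 528·c + 416.
Continuing, c = 4/5 is a root, giving the factor (5·c - 4) and quotient c**3 + 2·c**2 + 2·c - 104.
Then c = 4 is a root, giving the factor (c - 4) and quotient c**2 + 6·c + 26.
The quadratic c**2 + 6·c + 26 has discriminant -68 < 0 and is irreducible over ℤ.

(5·c - 4)·(c - 3)·(c - 4)·(c**2 + 6·c + 26)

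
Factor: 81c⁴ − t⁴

(3c + t)(3c − t)(9c² + t²)

Write as (9c²)² − (t²)², then factor 9c² − t² once more.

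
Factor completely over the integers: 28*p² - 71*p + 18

Need a pair with product 28·18 = 504 and sum -71: that's -63 and -8.
Split the middle term: 28*p² - 63*p - 8*p + 18 = 7*p*(4*p - 9) - 2*(4*p - 9).

(4*p - 9)*(7*p - 2)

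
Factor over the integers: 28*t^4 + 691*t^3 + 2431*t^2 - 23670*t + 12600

(4*t - 15)*(7*t - 4)*(t + 14)*(t + 15)

Trying the rational-root candidates, t = -15 is a root, so (t + 15) divides it; the quotient is 28*t^3 + 271*t^2 - 1634*t + 840.
Continuing, t = -14 is a root, so (t + 14) is a factor; dividing leaves 28*t^2 - 121*t + 60.
The remaining quadratic factors as (4*t - 15)(7*t - 4).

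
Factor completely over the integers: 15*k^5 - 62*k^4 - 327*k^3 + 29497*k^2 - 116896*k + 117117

Testing divisors of the constant over divisors of the leading coefficient, k = 7/3 is a root, so (3*k - 7) divides it; the quotient is 5*k^4 - 9*k^3 - 130*k^2 + 9529*k - 16731.
Continuing, k = 9/5 is a root, so (5*k - 9) is a factor; dividing leaves k^3 - 26*k + 1859.
Then k = -13 is a root, so (k + 13) is a factor; dividing leaves k^2 - 13*k + 143.
The quadratic k^2 - 13*k + 143 has discriminant -403 < 0 and is irreducible over ℤ.

(3*k - 7)*(5*k - 9)*(k + 13)*(k^2 - 13*k + 143)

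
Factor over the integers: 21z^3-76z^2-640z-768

(3z+8)(7z+12)(z-8)

Among the possible rational roots, z = -8/3 is a root, so (3z+8) is a factor; dividing leaves 7z^2-44z-96.
The remaining quadratic factors as (7z+12)(z-8).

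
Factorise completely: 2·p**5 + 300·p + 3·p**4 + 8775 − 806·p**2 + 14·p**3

Among the possible rational roots, p = 9/2 is a root, so (2·p − 9) divides it; the quotient is p**4 + 6·p**3 + 34·p**2 − 250·p − 975.
Continuing, p = 5 is a root, so (p − 5) is a factor; dividing leaves p**3 + 11·p**2 + 89·p + 195.
Next, p = −3 is a root, giving the factor (p + 3) and quotient p**2 + 8·p + 65.
The quadratic p**2 + 8·p + 65 has discriminant −196 < 0 and is irreducible over ℤ.

(2·p − 9)·(p + 3)·(p − 5)·(p**2 + 8·p + 65)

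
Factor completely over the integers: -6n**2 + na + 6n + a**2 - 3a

Group: -2n(3n + a - 3) + a(3n + a - 3); both groups contain (3n + a - 3).

-(2n - a)(3n + a - 3)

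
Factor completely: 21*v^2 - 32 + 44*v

(3*v + 8)*(7*v - 4)

Need a pair with product 21·(-32) = -672 and sum 44: that's -12 and 56.
Split the middle term: 21*v^2 - 12*v + 56*v - 32 = 3*v*(7*v - 4) + 8*(7*v - 4).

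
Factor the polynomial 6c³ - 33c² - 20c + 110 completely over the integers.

Group as (6c³ - 20c) + (-33c² + 110) = 2c(3c² - 10) - 11(3c² - 10).
Both groups share the factor (3c² - 10).

(2c - 11)(3c² - 10)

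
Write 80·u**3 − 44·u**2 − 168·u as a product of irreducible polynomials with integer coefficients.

4·u·(4·u − 7)·(5·u + 6)

Pull out the common factor 4·u, then factor the remaining trinomial.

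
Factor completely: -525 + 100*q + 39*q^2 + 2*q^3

Trying the rational-root candidates, q = -7 is a root, giving the factor (q + 7) and quotient 2*q^2 + 25*q - 75.
The remaining quadratic factors as (2*q - 5)(q + 15).

(2*q - 5)*(q + 15)*(q + 7)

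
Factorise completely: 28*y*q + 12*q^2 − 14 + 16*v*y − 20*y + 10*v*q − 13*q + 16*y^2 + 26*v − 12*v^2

−(2*v − 4*y − 3*q − 2)*(6*v + 4*y + 4*q − 7)

Group: −6*v*(2*v − 4*y − 3*q − 2) + (−4*y − 4*q + 7)*(2*v − 4*y − 3*q − 2); both groups contain (2*v − 4*y − 3*q − 2).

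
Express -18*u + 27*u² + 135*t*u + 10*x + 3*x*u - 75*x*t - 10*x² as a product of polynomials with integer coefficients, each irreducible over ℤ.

-(5*x - 9*u)*(2*x + 15*t + 3*u - 2)

Group: -2*x*(5*x - 9*u) + (-15*t - 3*u + 2)*(5*x - 9*u); both groups contain (5*x - 9*u).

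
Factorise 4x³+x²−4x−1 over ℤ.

Among the possible rational roots, x = −1 is a root, so (x+1) divides it; the quotient is 4x²−3x−1.
The remaining quadratic factors as (4x+1)(x−1).

(4x+1)(x+1)(x−1)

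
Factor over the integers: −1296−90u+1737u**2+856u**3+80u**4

(4u+9)(4u−3)(5u+6)(u+8)

Trying the rational-root candidates, u = 3/4 is a root, so (4u−3) divides it; the quotient is 20u**3+229u**2+606u+432.
Then u = −6/5 is a root, so (5u+6) divides it; the quotient is 4u**2+41u+72.
The remaining quadratic factors as (4u+9)(u+8).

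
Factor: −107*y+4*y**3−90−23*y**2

(4*y+5)*(y+2)*(y−9)

Trying the rational-root candidates, y = −2 is a root, so (y+2) is a factor; dividing leaves 4*y**2−31*y−45.
The remaining quadratic factors as (4*y+5)(y−9).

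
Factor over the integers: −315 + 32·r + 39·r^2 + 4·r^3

(4·r − 9)·(r + 5)·(r + 7)

Among the possible rational roots, r = 9/4 is a root, so (4·r − 9) is a factor; dividing leaves r^2 + 12·r + 35.
The remaining quadratic factors as (r + 7)(r + 5).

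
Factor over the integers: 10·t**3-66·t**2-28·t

2·t·(5·t+2)·(t-7)

Pull out the common factor 2·t, then factor the remaining trinomial.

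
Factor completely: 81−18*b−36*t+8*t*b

Group as (8*t*b−36*t) + (−18*b+81) = 4*t*(2*b−9) − 9*(2*b−9).
Both groups share the factor (2*b−9).

(2*b−9)*(4*t−9)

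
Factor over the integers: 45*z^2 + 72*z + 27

Pull out the common factor 9, then factor the remaining trinomial.

9*(5*z + 3)*(z + 1)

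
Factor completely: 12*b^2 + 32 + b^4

(b^2 + 4)*(b^2 + 8)

Substitute u = b^2 to get a quadratic in u, then factor.
b^2 + 4 is irreducible over ℤ (sum of squares).
b^2 + 8 is irreducible over ℤ (always positive, so no real roots).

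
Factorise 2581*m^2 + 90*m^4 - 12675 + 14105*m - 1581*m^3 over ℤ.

(3*m - 13)*(5*m + 13)*(6*m - 5)*(m - 15)

Among the possible rational roots, m = 15 is a root, so (m - 15) divides it; the quotient is 90*m^3 - 231*m^2 - 884*m + 845.
Then m = 5/6 is a root, so (6*m - 5) is a factor; dividing leaves 15*m^2 - 26*m - 169.
The remaining quadratic factors as (3*m - 13)(5*m + 13).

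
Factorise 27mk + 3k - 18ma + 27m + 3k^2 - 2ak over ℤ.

Group: -2a(9m + k) + (3k + 3)(9m + k); both groups contain (9m + k).

-(2a - 3k - 3)(9m + k)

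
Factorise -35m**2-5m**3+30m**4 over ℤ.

Pull out the common factor 5m**2, then factor the remaining trinomial.

5m**2(6m-7)(m+1)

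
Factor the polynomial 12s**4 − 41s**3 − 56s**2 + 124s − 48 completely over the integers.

(3s − 2)(4s − 3)(s + 2)(s − 4)

Among the possible rational roots, s = 4 is a root, giving the factor (s − 4) and quotient 12s**3 + 7s**2 − 28s + 12.
Then s = 3/4 is a root, so (4s − 3) is a factor; dividing leaves 3s**2 + 4s − 4.
The remaining quadratic factors as (3s − 2)(s + 2).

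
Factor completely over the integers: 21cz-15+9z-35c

(3z-5)(7c+3)

Group as (21cz-35c) + (9z-15) = 7c(3z-5) + 3(3z-5).
Both groups share the factor (3z-5).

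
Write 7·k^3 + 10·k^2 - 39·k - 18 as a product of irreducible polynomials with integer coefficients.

(7·k + 3)·(k + 3)·(k - 2)

Among the possible rational roots, k = -3/7 is a root, giving the factor (7·k + 3) and quotient k^2 + k - 6.
The remaining quadratic factors as (k + 3)(k - 2).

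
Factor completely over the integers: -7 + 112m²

7(4m + 1)(4m - 1)

Factor out 7, leaving 16m² - 1, which is a difference of two squares.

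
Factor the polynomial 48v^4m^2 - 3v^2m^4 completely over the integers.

Pull out the common factor 3v^2m^2; 16v^2 - m^2 is a difference of squares.

3m^2v^2(4v - m)(4v + m)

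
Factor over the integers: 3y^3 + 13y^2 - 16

Trying the rational-root candidates, y = -4 is a root, so (y + 4) is a factor; dividing leaves 3y^2 + y - 4.
The remaining quadratic factors as (y - 1)(3y + 4).

(3y + 4)(y + 4)(y - 1)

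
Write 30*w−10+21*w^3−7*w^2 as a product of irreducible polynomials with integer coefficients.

Group as (21*w^3+30*w) + (−7*w^2−10) = 3*w*(7*w^2+10) − (7*w^2+10).
Both groups share the factor (7*w^2+10).

(3*w−1)*(7*w^2+10)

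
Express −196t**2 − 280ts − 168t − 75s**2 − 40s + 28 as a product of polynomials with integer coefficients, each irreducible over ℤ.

Group: −14t(14t + 5s − 2) + (−15s − 14)(14t + 5s − 2); both groups contain (14t + 5s − 2).

−(14t + 15s + 14)(14t + 5s − 2)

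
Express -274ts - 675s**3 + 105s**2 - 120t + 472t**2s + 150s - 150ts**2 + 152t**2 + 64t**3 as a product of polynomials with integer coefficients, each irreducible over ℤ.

Group: 4t(16t**2 + 138ts + 38t + 135s**2 - 21s - 30) - 5s(16t**2 + 138ts + 38t + 135s**2 - 21s - 30); both groups contain (16t**2 + 138ts + 38t + 135s**2 - 21s - 30), so (4t - 5s) is a factor with cofactor 16t**2 + 138ts + 38t + 135s**2 - 21s - 30.
The cofactor groups again: 16t**2 + 138ts + 38t + 135s**2 - 21s - 30 = 2t(8t + 9s - 5) + (15s + 6)(8t + 9s - 5); both groups contain (8t + 9s - 5), giving (2t + 15s + 6)(8t + 9s - 5).

(4t - 5s)(2t + 15s + 6)(8t + 9s - 5)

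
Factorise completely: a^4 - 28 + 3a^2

(a + 2)(a - 2)(a^2 + 7)

Substitute u = a^2 to get a quadratic in u, then factor.
a^2 + 7 is irreducible over ℤ (always positive, so no real roots).
a^2 - 4 is a difference of squares.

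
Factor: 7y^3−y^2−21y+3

(7y−1)(y^2−3)

Group as (7y^3−21y) + (−y^2+3) = 7y(y^2−3) − (y^2−3).
Both groups share the factor (y^2−3).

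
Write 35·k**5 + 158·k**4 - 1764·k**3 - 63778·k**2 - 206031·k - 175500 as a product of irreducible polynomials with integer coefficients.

Among the possible rational roots, k = -9/5 is a root, so (5·k + 9) is a factor; dividing leaves 7·k**4 + 19·k**3 - 387·k**2 - 12059·k - 19500.
Then k = 13 is a root, so (k - 13) divides it; the quotient is 7·k**3 + 110·k**2 + 1043·k + 1500.
Then k = -12/7 is a root, so (7·k + 12) divides it; the quotient is k**2 + 14·k + 125.
The quadratic k**2 + 14·k + 125 has discriminant -304 < 0 and is irreducible over ℤ.

(5·k + 9)·(7·k + 12)·(k - 13)·(k**2 + 14·k + 125)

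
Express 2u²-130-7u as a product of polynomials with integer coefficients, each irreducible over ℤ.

(2u+13)(u-10)

Need a pair with product 2·(-130) = -260 and sum -7: that's 13 and -20.
Split the middle term: 2u²+13u - 20u-130 = u(2u+13) - 10(2u+13).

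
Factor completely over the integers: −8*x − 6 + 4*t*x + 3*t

Group as (4*t*x + 3*t) + (−8*x − 6) = t*(4*x + 3) − 2*(4*x + 3).
Both groups share the factor (4*x + 3).

(4*x + 3)*(t − 2)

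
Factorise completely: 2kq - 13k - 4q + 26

(2q - 13)(k - 2)

Group as (2kq - 13k) + (-4q + 26) = k(2q - 13) - 2(2q - 13).
Both groups share the factor (2q - 13).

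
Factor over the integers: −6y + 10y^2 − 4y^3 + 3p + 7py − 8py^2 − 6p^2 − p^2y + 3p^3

Group: p(3p^2 + 5py − 6p + 2y^2 − 5y + 3) − 2y(3p^2 + 5py − 6p + 2y^2 − 5y + 3); both groups contain (3p^2 + 5py − 6p + 2y^2 − 5y + 3), so (p − 2y) is a factor with cofactor 3p^2 + 5py − 6p + 2y^2 − 5y + 3.
The cofactor groups again: 3p^2 + 5py − 6p + 2y^2 − 5y + 3 = p(3p + 2y − 3) + (y − 1)(3p + 2y − 3); both groups contain (3p + 2y − 3), giving (p + y − 1)(3p + 2y − 3).

(3p + 2y − 3)(p + y − 1)(p − 2y)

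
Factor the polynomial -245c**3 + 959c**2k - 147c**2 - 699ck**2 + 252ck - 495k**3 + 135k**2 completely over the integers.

-(5c - 11k + 3)(7c + 3k)(7c - 15k)

Group: 5c(-49c**2 + 84ck + 45k**2) + (-11k + 3)(-49c**2 + 84ck + 45k**2); both groups contain (-49c**2 + 84ck + 45k**2), so (5c - 11k + 3) is a factor with cofactor -49c**2 + 84ck + 45k**2.
The cofactor groups again: -49c**2 + 84ck + 45k**2 = -7c(7c + 3k) + 15k(7c + 3k); both groups contain (7c + 3k), giving -(7c - 15k)(7c + 3k).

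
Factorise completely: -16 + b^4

Write as (b^2)² − (4)², then factor b^2 - 4 once more.

(b + 2)(b - 2)(b^2 + 4)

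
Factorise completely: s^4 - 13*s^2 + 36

(s + 2)*(s + 3)*(s - 2)*(s - 3)

Substitute u = s^2 to get a quadratic in u, then factor.
s^2 - 4 is a difference of squares.
s^2 - 9 is a difference of squares.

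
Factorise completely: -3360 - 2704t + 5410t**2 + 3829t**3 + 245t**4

By the rational root theorem, t = -12/7 is a root, so (7t + 12) is a factor; dividing leaves 35t**3 + 487t**2 - 62t - 280.
Continuing, t = -14 is a root, so (t + 14) is a factor; dividing leaves 35t**2 - 3t - 20.
The remaining quadratic factors as (5t - 4)(7t + 5).

(5t - 4)(7t + 12)(7t + 5)(t + 14)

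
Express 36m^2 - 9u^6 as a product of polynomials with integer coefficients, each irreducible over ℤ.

Pull out the common factor 9, leaving 4m^2 - u^6.
Recognize a difference of squares with the parts 2m and u^3.

9(2m + u^3)(2m - u^3)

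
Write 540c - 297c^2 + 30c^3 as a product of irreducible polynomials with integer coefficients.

Pull out the common factor 3c, then factor the remaining trinomial.

3c(2c - 15)(5c - 12)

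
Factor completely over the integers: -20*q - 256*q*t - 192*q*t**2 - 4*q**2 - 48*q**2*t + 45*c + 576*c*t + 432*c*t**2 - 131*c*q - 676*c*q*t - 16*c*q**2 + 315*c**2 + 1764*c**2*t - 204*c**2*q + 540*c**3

Group: 4*c*(135*c**2 - 51*c*q + 36*c*t + 45*c - 4*q**2 - 16*q*t - 20*q) + (12*t + 1)*(135*c**2 - 51*c*q + 36*c*t + 45*c - 4*q**2 - 16*q*t - 20*q); both groups contain (135*c**2 - 51*c*q + 36*c*t + 45*c - 4*q**2 - 16*q*t - 20*q), so (4*c + 12*t + 1) is a factor with cofactor 135*c**2 - 51*c*q + 36*c*t + 45*c - 4*q**2 - 16*q*t - 20*q.
The cofactor groups again: 135*c**2 - 51*c*q + 36*c*t + 45*c - 4*q**2 - 16*q*t - 20*q = 15*c*(9*c - 4*q) + (q + 4*t + 5)*(9*c - 4*q); both groups contain (9*c - 4*q), giving (15*c + q + 4*t + 5)*(9*c - 4*q).

(15*c + q + 4*t + 5)*(4*c + 12*t + 1)*(9*c - 4*q)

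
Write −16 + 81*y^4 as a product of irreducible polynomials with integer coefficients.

Write as (9*y^2)² − (4)², then factor 9*y^2 − 4 once more.

(3*y + 2)*(3*y − 2)*(9*y^2 + 4)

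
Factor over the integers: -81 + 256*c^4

(4*c)⁴ − (3)⁴ = ((4*c)² − (3)²)((4*c)² + (3)²); the first factor splits again, the second (16*c^2 + 9) is irreducible.

(4*c + 3)*(4*c - 3)*(16*c^2 + 9)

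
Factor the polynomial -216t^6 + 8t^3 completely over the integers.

-8t^3(3t - 1)(9t^2 + 3t + 1)

Every term has a factor of 8t^3; factoring it out leaves -27t^3 + 1.
Recognize a difference of cubes with the parts 1 and 3t.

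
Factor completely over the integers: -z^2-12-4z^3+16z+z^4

By the rational root theorem, z = 2 is a root, so (z-2) is a factor; dividing leaves z^3-2z^2-5z+6.
Then z = 1 is a root, so (z-1) is a factor; dividing leaves z^2-z-6.
The remaining quadratic factors as (z-3)(z+2).

(z+2)(z-1)(z-2)(z-3)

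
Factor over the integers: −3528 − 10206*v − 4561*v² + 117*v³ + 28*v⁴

Testing divisors of the constant over divisors of the leading coefficient, v = −14 is a root, so (v + 14) divides it; the quotient is 28*v³ − 275*v² − 711*v − 252.
Continuing, v = −7/4 is a root, giving the factor (4*v + 7) and quotient 7*v² − 81*v − 36.
The remaining quadratic factors as (v − 12)(7*v + 3).

(4*v + 7)*(7*v + 3)*(v + 14)*(v − 12)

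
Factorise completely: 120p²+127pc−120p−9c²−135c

Group: 15p(8p+9c) + (−c−15)(8p+9c); both groups contain (8p+9c).

(15p−c−15)(8p+9c)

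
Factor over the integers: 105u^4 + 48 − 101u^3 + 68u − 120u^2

(3u + 2)(5u − 6)(7u + 4)(u − 1)

Among the possible rational roots, u = −2/3 is a root, so (3u + 2) divides it; the quotient is 35u^3 − 57u^2 − 2u + 24.
Continuing, u = 6/5 is a root, giving the factor (5u − 6) and quotient 7u^2 − 3u − 4.
The remaining quadratic factors as (u − 1)(7u + 4).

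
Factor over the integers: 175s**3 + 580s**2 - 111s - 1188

By the rational root theorem, s = 9/7 is a root, giving the factor (7s - 9) and quotient 25s**2 + 115s + 132.
The remaining quadratic factors as (5s + 12)(5s + 11).

(5s + 11)(5s + 12)(7s - 9)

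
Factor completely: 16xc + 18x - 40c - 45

Group as (16xc + 18x) + (-40c - 45) = 2x(8c + 9) - 5(8c + 9).
Both groups share the factor (8c + 9).

(2x - 5)(8c + 9)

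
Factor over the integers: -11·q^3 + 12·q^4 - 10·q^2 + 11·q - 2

(3·q - 2)·(4·q - 1)·(q + 1)·(q - 1)

Testing divisors of the constant over divisors of the leading coefficient, q = -1 is a root, giving the factor (q + 1) and quotient 12·q^3 - 23·q^2 + 13·q - 2.
Then q = 1 is a root, so (q - 1) is a factor; dividing leaves 12·q^2 - 11·q + 2.
The remaining quadratic factors as (4·q - 1)(3·q - 2).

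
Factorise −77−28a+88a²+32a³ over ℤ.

Group as (32a³−28a) + (88a²−77) = 4a(8a²−7) + 11(8a²−7).
Both groups share the factor (8a²−7).

(4a+11)(8a²−7)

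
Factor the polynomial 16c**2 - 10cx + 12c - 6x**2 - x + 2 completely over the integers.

Group: 8c(2c - 2x + 1) + (3x + 2)(2c - 2x + 1); both groups contain (2c - 2x + 1).

(2c - 2x + 1)(8c + 3x + 2)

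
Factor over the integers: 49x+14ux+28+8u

Group as (14ux+8u) + (49x+28) = 2u(7x+4) + 7(7x+4).
Both groups share the factor (7x+4).

(2u+7)(7x+4)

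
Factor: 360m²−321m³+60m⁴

3m²(4m−15)(5m−8)

Pull out the common factor 3m², then factor the remaining trinomial.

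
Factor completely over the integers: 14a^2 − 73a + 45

(2a − 9)(7a − 5)

Need a pair with product 14·45 = 630 and sum −73: that's −10 and −63.
Split the middle term: 14a^2 − 10a − 63a + 45 = 2a(7a − 5) − 9(7a − 5).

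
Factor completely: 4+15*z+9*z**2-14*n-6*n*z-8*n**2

-(2*n+3*z+4)*(4*n-3*z-1)

Group: -2*n*(4*n-3*z-1) + (-3*z-4)*(4*n-3*z-1); both groups contain (4*n-3*z-1).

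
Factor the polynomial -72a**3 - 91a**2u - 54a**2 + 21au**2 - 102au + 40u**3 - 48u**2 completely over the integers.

-(8a - 5u + 6)(9a + 8u)(a + u)

Group: 8a(-9a**2 - 17au - 8u**2) + (-5u + 6)(-9a**2 - 17au - 8u**2); both groups contain (-9a**2 - 17au - 8u**2), so (8a - 5u + 6) is a factor with cofactor -9a**2 - 17au - 8u**2.
The cofactor groups again: -9a**2 - 17au - 8u**2 = -a(9a + 8u) - u(9a + 8u); both groups contain (9a + 8u), giving -(a + u)(9a + 8u).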